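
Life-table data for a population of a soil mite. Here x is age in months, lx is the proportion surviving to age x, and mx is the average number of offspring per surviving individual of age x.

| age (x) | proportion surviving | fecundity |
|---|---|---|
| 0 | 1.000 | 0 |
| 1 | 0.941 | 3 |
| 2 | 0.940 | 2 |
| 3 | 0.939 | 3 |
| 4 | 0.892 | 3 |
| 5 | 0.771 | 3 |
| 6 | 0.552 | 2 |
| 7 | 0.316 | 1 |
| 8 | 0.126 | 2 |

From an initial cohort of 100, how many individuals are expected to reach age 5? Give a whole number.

Expected survivors = N0 · l_5 = 100 × 0.771 = 77.1 → 77

77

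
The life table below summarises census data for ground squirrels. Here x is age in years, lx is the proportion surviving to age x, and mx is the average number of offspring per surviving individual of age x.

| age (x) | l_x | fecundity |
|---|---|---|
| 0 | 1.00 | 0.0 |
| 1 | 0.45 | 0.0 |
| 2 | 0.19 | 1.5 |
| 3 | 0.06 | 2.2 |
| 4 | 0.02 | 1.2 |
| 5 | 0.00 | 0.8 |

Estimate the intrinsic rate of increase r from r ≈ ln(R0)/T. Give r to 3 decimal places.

-0.340

R0 = Σ lx·mx = 0 + 0 + 0.285 + 0.132 + 0.024 + 0 = 0.441
Σ x·lx·mx = 1.062; T = 1.062/0.441 = 2.40816…
r ≈ ln(R0)/T = ln(0.441)/2.40816… = -0.33997… → -0.340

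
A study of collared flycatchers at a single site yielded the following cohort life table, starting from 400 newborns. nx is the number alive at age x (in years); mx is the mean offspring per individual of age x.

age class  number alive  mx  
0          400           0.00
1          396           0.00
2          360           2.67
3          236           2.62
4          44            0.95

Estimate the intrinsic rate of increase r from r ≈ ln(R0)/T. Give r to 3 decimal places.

lx = nx/n0 = nx/400: 1, 0.99, 0.9, 0.59, 0.11
R0 = Σ lx·mx = 0 + 0 + 2.403 + 1.5458 + 0.1045 = 4.0533
Σ x·lx·mx = 9.8614; T = 9.8614/4.0533 = 2.43293…
r ≈ ln(R0)/T = ln(4.0533)/2.43293… = 0.57524… → 0.575

0.575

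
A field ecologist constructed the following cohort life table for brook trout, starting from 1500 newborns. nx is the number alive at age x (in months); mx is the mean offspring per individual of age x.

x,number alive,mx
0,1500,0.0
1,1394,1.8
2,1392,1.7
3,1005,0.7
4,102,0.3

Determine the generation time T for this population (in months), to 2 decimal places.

1.69

lx = nx/n0 = nx/1500: 1, 0.92933…, 0.928, 0.67, 0.068
lx·mx: 0, 1.6728…, 1.5776, 0.469, 0.0204 → R0 = 3.7398…
x·lx·mx: 0, 1.6728…, 3.1552, 1.407, 0.0816 → Σ = 6.3166…
T = 6.3166… / 3.7398… = 1.689021… → 1.69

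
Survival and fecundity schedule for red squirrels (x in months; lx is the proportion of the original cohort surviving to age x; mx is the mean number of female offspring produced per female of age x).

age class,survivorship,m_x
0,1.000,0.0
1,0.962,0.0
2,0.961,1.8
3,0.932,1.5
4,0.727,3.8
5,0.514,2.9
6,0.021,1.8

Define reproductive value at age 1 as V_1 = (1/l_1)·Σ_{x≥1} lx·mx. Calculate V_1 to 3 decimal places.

lx·mx for x ≥ 1: 0, 1.7298, 1.398, 2.7626, 1.4906, 0.0378 → sum = 7.4188
V_1 = 7.4188 / l_1 = 7.4188 / 0.962 = 7.71185… → 7.712

7.712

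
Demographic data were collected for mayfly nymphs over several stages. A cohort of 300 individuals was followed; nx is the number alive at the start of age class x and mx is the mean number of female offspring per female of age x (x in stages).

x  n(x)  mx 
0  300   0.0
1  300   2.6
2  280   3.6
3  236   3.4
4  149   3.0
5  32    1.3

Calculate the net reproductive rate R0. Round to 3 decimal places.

10.263

lx = nx/n0 = nx/300: 1, 1, 0.93333…, 0.78667…, 0.49667…, 0.10667…
lx·mx by age: 0, 2.6, 3.36…, 2.674667…, 1.49…, 0.138667…
R0 = Σ lx·mx = 10.263333… → 10.263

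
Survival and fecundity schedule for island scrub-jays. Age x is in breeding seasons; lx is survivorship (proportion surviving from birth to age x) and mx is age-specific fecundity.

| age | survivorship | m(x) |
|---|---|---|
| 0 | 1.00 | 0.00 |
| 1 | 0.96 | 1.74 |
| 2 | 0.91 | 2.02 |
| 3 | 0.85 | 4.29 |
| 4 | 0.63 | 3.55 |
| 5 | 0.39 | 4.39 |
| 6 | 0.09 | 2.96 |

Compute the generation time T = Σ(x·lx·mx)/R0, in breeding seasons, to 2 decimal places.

lx·mx: 0, 1.6704, 1.8382, 3.6465, 2.2365, 1.7121, 0.2664 → R0 = 11.3701
x·lx·mx: 0, 1.6704, 3.6764, 10.9395, 8.946, 8.5605, 1.5984 → Σ = 35.3912
T = 35.3912 / 11.3701 = 3.112655… → 3.11

3.11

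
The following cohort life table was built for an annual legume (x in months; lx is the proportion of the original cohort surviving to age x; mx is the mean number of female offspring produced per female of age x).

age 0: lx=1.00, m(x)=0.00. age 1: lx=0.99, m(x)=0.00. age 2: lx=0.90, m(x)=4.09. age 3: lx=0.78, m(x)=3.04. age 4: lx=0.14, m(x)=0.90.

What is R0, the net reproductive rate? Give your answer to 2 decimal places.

lx·mx by age: 0, 0, 3.681, 2.3712, 0.126
R0 = Σ lx·mx = 6.1782 → 6.18

6.18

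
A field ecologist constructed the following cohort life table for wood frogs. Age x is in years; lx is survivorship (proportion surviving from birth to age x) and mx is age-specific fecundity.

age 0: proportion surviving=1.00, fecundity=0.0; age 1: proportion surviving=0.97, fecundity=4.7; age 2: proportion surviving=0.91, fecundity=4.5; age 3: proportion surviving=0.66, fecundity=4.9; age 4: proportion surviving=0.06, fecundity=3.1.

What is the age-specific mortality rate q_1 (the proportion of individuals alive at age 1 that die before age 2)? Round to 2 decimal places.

q_1 = (l_1 − l_2) / l_1 = (0.97 − 0.91) / 0.97
     = 0.06 / 0.97 = 0.061856… → 0.06

0.06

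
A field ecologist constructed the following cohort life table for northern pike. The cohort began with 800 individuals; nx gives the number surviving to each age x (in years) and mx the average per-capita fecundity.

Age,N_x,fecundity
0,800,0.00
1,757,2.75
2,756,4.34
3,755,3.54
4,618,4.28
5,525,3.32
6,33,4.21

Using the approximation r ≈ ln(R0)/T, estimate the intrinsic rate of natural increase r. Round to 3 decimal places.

0.940

lx = nx/n0 = nx/800: 1, 0.94625, 0.945, 0.94375, 0.7725, 0.65625, 0.04125
R0 = Σ lx·mx = 0 + 2.60219… + 4.1013 + 3.34088… + 3.3063… + 2.17875… + 0.17366… = 15.703075…
Σ x·lx·mx = 45.988338…; T = 45.988338…/15.703075… = 2.92862…
r ≈ ln(R0)/T = ln(15.703075…)/2.92862… = 0.94033… → 0.940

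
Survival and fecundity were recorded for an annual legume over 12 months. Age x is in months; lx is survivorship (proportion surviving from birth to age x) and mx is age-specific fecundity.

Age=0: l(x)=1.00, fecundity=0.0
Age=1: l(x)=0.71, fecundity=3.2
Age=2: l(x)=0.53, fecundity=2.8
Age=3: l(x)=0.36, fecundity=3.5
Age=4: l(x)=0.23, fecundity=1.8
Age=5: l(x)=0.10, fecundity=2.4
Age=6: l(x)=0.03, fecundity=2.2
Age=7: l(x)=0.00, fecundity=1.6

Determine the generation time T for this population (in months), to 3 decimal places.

lx·mx: 0, 2.272, 1.484, 1.26, 0.414, 0.24, 0.066, 0 → R0 = 5.736
x·lx·mx: 0, 2.272, 2.968, 3.78, 1.656, 1.2, 0.396, 0 → Σ = 12.272
T = 12.272 / 5.736 = 2.13947… → 2.139

2.139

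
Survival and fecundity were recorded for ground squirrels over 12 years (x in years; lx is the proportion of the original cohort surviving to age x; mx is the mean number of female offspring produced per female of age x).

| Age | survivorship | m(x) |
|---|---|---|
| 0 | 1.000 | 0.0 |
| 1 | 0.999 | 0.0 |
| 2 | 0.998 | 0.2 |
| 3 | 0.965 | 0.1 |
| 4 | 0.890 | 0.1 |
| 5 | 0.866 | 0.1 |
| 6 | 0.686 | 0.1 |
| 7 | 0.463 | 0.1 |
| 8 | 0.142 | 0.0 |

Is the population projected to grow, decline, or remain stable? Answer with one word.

declining

R0 = Σ lx·mx = 0 + 0 + 0.1996 + 0.0965 + 0.089 + 0.0866 + 0.0686 + 0.0463 + 0 = 0.5866
R0 < 1, so the population is declining.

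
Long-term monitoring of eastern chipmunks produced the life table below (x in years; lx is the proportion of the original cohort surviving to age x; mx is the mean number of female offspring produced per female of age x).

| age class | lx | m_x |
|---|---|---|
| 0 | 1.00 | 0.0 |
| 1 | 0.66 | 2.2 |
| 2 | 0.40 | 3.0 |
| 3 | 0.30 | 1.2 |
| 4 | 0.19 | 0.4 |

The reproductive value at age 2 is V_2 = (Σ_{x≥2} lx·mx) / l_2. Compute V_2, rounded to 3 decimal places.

4.090

lx·mx for x ≥ 2: 1.2, 0.36, 0.076 → sum = 1.636
V_2 = 1.636 / l_2 = 1.636 / 0.4 = 4.09 → 4.090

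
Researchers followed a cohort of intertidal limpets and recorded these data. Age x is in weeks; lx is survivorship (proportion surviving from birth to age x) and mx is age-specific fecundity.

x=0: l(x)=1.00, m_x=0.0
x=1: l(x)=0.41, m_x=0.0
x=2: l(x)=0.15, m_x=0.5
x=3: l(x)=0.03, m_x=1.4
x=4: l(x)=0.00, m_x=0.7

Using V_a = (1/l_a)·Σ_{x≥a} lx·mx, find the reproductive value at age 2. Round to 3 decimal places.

0.780

lx·mx for x ≥ 2: 0.075, 0.042, 0 → sum = 0.117
V_2 = 0.117 / l_2 = 0.117 / 0.15 = 0.78 → 0.780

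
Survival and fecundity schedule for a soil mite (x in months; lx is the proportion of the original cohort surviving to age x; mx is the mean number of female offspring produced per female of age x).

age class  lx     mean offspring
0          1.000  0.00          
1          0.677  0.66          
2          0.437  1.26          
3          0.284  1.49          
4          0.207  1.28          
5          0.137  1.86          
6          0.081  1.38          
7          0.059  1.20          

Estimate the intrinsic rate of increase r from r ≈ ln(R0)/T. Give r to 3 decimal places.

0.253

R0 = Σ lx·mx = 0 + 0.44682 + 0.55062 + 0.42316 + 0.26496 + 0.25482 + 0.11178 + 0.0708 = 2.12296
Σ x·lx·mx = 6.31776; T = 6.31776/2.12296 = 2.97592…
r ≈ ln(R0)/T = ln(2.12296)/2.97592… = 0.25297… → 0.253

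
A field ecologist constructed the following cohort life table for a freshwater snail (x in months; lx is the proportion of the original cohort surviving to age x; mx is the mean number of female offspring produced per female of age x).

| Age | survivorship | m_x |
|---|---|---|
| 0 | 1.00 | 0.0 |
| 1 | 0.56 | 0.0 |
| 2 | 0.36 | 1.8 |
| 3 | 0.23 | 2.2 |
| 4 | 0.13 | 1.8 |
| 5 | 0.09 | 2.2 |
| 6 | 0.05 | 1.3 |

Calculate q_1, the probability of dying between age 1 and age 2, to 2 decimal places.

0.36

q_1 = (l_1 − l_2) / l_1 = (0.56 − 0.36) / 0.56
     = 0.2 / 0.56 = 0.357143… → 0.36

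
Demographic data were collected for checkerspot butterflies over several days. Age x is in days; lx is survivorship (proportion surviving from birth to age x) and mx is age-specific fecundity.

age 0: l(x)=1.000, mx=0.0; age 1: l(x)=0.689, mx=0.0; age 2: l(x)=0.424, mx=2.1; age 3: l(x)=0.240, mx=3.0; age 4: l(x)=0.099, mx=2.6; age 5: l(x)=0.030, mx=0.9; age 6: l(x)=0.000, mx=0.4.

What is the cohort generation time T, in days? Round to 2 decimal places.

2.69

lx·mx: 0, 0, 0.8904, 0.72, 0.2574, 0.027, 0 → R0 = 1.8948
x·lx·mx: 0, 0, 1.7808, 2.16, 1.0296, 0.135, 0 → Σ = 5.1054
T = 5.1054 / 1.8948 = 2.694427… → 2.69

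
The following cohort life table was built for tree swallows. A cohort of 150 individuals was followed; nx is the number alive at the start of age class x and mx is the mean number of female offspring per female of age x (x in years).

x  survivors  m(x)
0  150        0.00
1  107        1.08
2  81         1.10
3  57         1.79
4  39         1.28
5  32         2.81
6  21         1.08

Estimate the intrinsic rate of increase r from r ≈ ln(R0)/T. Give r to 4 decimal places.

lx = nx/n0 = nx/150: 1, 0.71333…, 0.54, 0.38, 0.26, 0.21333…, 0.14
R0 = Σ lx·mx = 0 + 0.7704… + 0.594 + 0.6802 + 0.3328 + 0.59947… + 0.1512 = 3.128067…
Σ x·lx·mx = 9.234733…; T = 9.234733…/3.128067… = 2.95222…
r ≈ ln(R0)/T = ln(3.128067…)/2.95222… = 0.386291… → 0.3863

0.3863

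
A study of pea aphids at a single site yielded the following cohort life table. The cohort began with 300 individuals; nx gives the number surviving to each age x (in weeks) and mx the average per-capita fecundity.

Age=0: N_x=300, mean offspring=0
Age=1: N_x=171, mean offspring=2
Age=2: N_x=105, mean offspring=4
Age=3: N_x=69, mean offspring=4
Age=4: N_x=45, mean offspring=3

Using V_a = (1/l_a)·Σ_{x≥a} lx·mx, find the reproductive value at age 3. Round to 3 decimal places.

5.957

lx = nx/n0 = nx/300: 1, 0.57, 0.35, 0.23, 0.15
lx·mx for x ≥ 3: 0.92, 0.45 → sum = 1.37
V_3 = 1.37 / l_3 = 1.37 / 0.23 = 5.956522… → 5.957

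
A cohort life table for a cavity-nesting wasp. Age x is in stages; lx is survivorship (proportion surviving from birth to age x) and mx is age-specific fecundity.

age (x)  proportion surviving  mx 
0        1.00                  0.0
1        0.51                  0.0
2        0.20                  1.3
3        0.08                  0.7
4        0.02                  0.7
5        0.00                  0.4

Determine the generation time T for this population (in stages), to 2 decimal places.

lx·mx: 0, 0, 0.26, 0.056, 0.014, 0 → R0 = 0.33
x·lx·mx: 0, 0, 0.52, 0.168, 0.056, 0 → Σ = 0.744
T = 0.744 / 0.33 = 2.254545… → 2.25

2.25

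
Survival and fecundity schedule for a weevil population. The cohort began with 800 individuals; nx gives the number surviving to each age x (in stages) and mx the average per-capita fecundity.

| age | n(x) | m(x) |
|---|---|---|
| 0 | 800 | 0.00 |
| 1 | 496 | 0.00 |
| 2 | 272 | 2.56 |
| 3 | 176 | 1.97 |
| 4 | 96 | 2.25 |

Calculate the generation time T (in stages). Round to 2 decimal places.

lx = nx/n0 = nx/800: 1, 0.62, 0.34, 0.22, 0.12
lx·mx: 0, 0, 0.8704, 0.4334, 0.27 → R0 = 1.5738
x·lx·mx: 0, 0, 1.7408, 1.3002, 1.08 → Σ = 4.121
T = 4.121 / 1.5738 = 2.618503… → 2.62

2.62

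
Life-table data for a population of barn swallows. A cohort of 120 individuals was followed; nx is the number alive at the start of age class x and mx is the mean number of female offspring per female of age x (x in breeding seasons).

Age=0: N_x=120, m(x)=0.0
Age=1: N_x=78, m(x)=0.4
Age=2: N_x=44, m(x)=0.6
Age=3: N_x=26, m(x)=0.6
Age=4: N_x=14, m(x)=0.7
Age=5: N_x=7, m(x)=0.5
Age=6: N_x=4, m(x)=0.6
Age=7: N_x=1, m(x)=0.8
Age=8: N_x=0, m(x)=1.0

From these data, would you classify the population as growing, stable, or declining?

lx = nx/n0 = nx/120: 1, 0.65, 0.36667…, 0.21667…, 0.11667…, 0.05833…, 0.03333…, 0.00833…, 0
R0 = Σ lx·mx = 0 + 0.26 + 0.22… + 0.13… + 0.081667… + 0.029167… + 0.02… + 0.006667… + 0 = 0.7475…
R0 < 1, so the population is declining.

declining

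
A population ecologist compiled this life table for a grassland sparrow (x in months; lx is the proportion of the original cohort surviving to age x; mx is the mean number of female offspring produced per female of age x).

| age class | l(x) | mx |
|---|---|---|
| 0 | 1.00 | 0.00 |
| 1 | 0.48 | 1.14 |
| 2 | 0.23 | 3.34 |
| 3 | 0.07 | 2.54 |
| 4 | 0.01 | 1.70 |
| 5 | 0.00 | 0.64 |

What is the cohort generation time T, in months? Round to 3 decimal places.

lx·mx: 0, 0.5472, 0.7682, 0.1778, 0.017, 0 → R0 = 1.5102
x·lx·mx: 0, 0.5472, 1.5364, 0.5334, 0.068, 0 → Σ = 2.685
T = 2.685 / 1.5102 = 1.77791… → 1.778

1.778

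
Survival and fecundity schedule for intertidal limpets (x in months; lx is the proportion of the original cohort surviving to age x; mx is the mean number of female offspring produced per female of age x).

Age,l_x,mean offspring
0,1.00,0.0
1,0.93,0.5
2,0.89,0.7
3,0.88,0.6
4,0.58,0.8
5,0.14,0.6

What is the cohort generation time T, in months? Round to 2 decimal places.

lx·mx: 0, 0.465, 0.623, 0.528, 0.464, 0.084 → R0 = 2.164
x·lx·mx: 0, 0.465, 1.246, 1.584, 1.856, 0.42 → Σ = 5.571
T = 5.571 / 2.164 = 2.574399… → 2.57

2.57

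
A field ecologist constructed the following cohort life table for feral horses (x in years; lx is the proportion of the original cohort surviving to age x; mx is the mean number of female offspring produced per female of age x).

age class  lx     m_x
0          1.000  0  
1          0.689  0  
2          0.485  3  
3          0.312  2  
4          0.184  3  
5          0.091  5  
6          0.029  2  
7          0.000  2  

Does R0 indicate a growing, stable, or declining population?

R0 = Σ lx·mx = 0 + 0 + 1.455 + 0.624 + 0.552 + 0.455 + 0.058 + 0 = 3.144
R0 > 1, so the population is growing.

growing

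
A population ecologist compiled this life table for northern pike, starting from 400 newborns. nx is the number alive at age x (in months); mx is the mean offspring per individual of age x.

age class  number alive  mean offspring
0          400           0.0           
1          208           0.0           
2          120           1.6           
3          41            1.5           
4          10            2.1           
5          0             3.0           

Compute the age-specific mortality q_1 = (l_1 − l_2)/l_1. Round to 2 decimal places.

lx = nx/n0 = nx/400: 1, 0.52, 0.3, 0.1025, 0.025, 0
q_1 = (l_1 − l_2) / l_1 = (0.52 − 0.3) / 0.52
     = 0.22 / 0.52 = 0.423077… → 0.42

0.42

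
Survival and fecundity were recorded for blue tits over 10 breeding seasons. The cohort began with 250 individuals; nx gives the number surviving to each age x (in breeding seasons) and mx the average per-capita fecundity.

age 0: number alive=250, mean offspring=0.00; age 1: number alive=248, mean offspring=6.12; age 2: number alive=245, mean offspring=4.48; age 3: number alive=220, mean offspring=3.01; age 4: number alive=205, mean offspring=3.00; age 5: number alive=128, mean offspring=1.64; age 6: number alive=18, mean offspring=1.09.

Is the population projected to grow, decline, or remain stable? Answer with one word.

lx = nx/n0 = nx/250: 1, 0.992, 0.98, 0.88, 0.82, 0.512, 0.072
R0 = Σ lx·mx = 0 + 6.07104 + 4.3904 + 2.6488 + 2.46 + 0.83968 + 0.07848 = 16.4884
R0 > 1, so the population is growing.

growing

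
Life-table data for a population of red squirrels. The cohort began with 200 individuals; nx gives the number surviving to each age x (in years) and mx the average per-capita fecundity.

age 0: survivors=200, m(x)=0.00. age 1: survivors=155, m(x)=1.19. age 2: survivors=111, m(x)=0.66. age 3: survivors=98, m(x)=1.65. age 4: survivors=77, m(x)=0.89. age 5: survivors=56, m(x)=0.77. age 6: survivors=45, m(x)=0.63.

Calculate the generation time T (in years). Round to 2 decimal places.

2.64

lx = nx/n0 = nx/200: 1, 0.775, 0.555, 0.49, 0.385, 0.28, 0.225
lx·mx: 0, 0.92225, 0.3663, 0.8085, 0.34265, 0.2156, 0.14175 → R0 = 2.79705
x·lx·mx: 0, 0.92225, 0.7326, 2.4255, 1.3706, 1.078, 0.8505 → Σ = 7.37945
T = 7.37945 / 2.79705 = 2.638297… → 2.64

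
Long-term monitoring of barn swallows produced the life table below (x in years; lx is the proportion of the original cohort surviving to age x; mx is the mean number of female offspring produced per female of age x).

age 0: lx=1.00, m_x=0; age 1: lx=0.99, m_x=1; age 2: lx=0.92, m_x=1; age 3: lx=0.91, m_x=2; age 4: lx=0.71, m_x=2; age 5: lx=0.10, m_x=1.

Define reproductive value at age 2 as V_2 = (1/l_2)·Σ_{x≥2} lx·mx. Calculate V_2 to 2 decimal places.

lx·mx for x ≥ 2: 0.92, 1.82, 1.42, 0.1 → sum = 4.26
V_2 = 4.26 / l_2 = 4.26 / 0.92 = 4.630435… → 4.63

4.63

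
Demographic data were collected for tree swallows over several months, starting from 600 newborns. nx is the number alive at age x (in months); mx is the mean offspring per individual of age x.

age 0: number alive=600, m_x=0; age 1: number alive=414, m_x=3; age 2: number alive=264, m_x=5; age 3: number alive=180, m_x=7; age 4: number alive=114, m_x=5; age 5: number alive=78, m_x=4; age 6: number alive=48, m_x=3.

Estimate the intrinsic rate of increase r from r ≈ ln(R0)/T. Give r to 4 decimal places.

0.8191

lx = nx/n0 = nx/600: 1, 0.69, 0.44, 0.3, 0.19, 0.13, 0.08
R0 = Σ lx·mx = 0 + 2.07 + 2.2 + 2.1 + 0.95 + 0.52 + 0.24 = 8.08
Σ x·lx·mx = 20.61; T = 20.61/8.08 = 2.55074…
r ≈ ln(R0)/T = ln(8.08)/2.55074… = 0.819131… → 0.8191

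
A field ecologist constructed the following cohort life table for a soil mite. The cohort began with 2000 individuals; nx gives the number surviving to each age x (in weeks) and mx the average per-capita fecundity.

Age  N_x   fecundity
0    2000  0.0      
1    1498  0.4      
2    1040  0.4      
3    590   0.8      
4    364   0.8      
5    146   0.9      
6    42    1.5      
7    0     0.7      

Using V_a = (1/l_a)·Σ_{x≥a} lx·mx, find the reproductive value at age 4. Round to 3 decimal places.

lx = nx/n0 = nx/2000: 1, 0.749, 0.52, 0.295, 0.182, 0.073, 0.021, 0
lx·mx for x ≥ 4: 0.1456, 0.0657, 0.0315, 0 → sum = 0.2428
V_4 = 0.2428 / l_4 = 0.2428 / 0.182 = 1.334066… → 1.334

1.334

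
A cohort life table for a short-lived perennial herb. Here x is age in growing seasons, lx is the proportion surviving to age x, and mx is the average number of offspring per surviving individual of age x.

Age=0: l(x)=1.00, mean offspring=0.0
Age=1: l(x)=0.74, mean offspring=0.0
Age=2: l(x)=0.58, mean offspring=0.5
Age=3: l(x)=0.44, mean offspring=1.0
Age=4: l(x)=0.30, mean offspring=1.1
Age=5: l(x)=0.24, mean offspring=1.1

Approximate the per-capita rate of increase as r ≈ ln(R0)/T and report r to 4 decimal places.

0.0818

R0 = Σ lx·mx = 0 + 0 + 0.29 + 0.44 + 0.33 + 0.264 = 1.324
Σ x·lx·mx = 4.54; T = 4.54/1.324 = 3.429…
r ≈ ln(R0)/T = ln(1.324)/3.429… = 0.081848… → 0.0818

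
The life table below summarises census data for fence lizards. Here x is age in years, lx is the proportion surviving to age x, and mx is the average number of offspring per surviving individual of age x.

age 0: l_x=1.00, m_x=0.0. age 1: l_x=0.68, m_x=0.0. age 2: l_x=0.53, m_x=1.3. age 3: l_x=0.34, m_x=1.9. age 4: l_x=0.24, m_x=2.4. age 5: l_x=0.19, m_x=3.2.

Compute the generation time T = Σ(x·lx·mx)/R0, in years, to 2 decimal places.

lx·mx: 0, 0, 0.689, 0.646, 0.576, 0.608 → R0 = 2.519
x·lx·mx: 0, 0, 1.378, 1.938, 2.304, 3.04 → Σ = 8.66
T = 8.66 / 2.519 = 3.437872… → 3.44

3.44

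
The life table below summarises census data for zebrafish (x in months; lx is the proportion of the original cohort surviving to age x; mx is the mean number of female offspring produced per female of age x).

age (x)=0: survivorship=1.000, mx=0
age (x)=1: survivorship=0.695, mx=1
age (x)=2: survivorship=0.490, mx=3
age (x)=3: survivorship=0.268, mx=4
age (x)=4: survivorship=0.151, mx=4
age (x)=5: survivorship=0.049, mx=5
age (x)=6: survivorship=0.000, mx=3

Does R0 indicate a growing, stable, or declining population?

growing

R0 = Σ lx·mx = 0 + 0.695 + 1.47 + 1.072 + 0.604 + 0.245 + 0 = 4.086
R0 > 1, so the population is growing.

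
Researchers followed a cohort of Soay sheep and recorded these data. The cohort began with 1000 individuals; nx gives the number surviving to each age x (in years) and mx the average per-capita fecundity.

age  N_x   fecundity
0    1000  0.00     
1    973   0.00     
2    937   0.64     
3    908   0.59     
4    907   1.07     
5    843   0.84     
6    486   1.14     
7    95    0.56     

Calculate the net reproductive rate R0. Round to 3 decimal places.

lx = nx/n0 = nx/1000: 1, 0.973, 0.937, 0.908, 0.907, 0.843, 0.486, 0.095
lx·mx by age: 0, 0, 0.59968, 0.53572, 0.97049, 0.70812, 0.55404, 0.0532
R0 = Σ lx·mx = 3.42125 → 3.421

3.421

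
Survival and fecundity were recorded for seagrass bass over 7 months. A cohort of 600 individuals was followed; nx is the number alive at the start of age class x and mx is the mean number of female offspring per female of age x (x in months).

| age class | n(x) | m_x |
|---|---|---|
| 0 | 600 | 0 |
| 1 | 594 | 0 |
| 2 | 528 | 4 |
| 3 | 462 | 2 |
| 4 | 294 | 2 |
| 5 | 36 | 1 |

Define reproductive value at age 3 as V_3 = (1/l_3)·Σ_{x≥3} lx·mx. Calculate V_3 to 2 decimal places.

3.35

lx = nx/n0 = nx/600: 1, 0.99, 0.88, 0.77, 0.49, 0.06
lx·mx for x ≥ 3: 1.54, 0.98, 0.06 → sum = 2.58
V_3 = 2.58 / l_3 = 2.58 / 0.77 = 3.350649… → 3.35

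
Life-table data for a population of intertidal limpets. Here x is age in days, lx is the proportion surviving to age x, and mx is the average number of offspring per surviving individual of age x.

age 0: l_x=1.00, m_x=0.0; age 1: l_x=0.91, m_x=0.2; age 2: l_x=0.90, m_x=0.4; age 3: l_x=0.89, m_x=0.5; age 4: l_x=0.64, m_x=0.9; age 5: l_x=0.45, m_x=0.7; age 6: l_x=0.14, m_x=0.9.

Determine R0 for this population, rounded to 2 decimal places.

2.00

lx·mx by age: 0, 0.182, 0.36, 0.445, 0.576, 0.315, 0.126
R0 = Σ lx·mx = 2.004 → 2.00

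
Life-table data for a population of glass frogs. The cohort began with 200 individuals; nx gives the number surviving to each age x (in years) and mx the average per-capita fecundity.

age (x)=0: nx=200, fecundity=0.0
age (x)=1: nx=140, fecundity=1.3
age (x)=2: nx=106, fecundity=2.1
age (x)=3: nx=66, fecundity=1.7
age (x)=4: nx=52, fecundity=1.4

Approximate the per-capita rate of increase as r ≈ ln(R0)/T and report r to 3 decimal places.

0.508

lx = nx/n0 = nx/200: 1, 0.7, 0.53, 0.33, 0.26
R0 = Σ lx·mx = 0 + 0.91 + 1.113 + 0.561 + 0.364 = 2.948
Σ x·lx·mx = 6.275; T = 6.275/2.948 = 2.12856…
r ≈ ln(R0)/T = ln(2.948)/2.12856… = 0.50791… → 0.508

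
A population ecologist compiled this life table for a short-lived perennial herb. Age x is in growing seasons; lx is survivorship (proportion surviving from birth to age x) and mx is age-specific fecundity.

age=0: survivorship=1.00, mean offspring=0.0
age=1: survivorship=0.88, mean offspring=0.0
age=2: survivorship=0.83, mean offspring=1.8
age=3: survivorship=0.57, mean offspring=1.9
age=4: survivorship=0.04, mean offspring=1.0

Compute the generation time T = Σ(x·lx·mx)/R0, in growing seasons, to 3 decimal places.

2.444

lx·mx: 0, 0, 1.494, 1.083, 0.04 → R0 = 2.617
x·lx·mx: 0, 0, 2.988, 3.249, 0.16 → Σ = 6.397
T = 6.397 / 2.617 = 2.444402… → 2.444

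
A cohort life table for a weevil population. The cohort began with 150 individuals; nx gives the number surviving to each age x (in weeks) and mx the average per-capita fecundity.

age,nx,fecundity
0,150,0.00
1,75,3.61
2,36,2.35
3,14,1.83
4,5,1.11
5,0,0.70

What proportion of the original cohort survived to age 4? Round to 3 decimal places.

l_4 = n_4/n_0 = 5/150 = 0.033333… → 0.033

0.033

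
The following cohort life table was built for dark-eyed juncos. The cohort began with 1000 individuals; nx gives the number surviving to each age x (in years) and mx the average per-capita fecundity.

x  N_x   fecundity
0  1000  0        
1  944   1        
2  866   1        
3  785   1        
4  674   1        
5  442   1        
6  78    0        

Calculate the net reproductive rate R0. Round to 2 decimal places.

lx = nx/n0 = nx/1000: 1, 0.944, 0.866, 0.785, 0.674, 0.442, 0.078
lx·mx by age: 0, 0.944, 0.866, 0.785, 0.674, 0.442, 0
R0 = Σ lx·mx = 3.711 → 3.71

3.71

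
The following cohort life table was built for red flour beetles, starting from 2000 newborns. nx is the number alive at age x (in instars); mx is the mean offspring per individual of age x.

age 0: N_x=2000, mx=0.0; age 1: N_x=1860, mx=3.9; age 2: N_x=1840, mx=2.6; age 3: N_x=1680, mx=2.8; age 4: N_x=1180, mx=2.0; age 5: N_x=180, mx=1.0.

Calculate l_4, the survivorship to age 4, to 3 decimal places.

0.590

l_4 = n_4/n_0 = 1180/2000 = 0.59 → 0.590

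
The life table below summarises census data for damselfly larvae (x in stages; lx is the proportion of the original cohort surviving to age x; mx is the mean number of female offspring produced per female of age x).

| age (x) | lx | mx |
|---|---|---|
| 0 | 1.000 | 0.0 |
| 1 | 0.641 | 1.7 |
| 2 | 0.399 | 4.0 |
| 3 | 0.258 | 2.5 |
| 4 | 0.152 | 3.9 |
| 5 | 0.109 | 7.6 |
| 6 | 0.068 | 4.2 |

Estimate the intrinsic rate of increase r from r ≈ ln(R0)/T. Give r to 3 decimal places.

0.564

R0 = Σ lx·mx = 0 + 1.0897 + 1.596 + 0.645 + 0.5928 + 0.8284 + 0.2856 = 5.0375
Σ x·lx·mx = 14.4435; T = 14.4435/5.0375 = 2.8672…
r ≈ ln(R0)/T = ln(5.0375)/2.8672… = 0.56393… → 0.564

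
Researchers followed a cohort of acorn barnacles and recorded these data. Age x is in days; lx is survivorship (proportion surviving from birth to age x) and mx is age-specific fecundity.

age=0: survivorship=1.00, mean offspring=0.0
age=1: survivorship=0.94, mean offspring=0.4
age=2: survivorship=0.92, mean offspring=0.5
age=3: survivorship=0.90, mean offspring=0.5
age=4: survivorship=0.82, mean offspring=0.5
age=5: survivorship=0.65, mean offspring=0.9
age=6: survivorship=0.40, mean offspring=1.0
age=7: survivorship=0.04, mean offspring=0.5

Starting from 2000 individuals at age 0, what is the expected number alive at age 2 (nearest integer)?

Expected survivors = N0 · l_2 = 2000 × 0.92 = 1840 → 1840

1840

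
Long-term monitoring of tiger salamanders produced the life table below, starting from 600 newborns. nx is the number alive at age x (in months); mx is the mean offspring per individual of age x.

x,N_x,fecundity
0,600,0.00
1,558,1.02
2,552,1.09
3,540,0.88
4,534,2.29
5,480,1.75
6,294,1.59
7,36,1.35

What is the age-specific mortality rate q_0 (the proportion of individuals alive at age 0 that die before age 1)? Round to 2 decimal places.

0.07

lx = nx/n0 = nx/600: 1, 0.93, 0.92, 0.9, 0.89, 0.8, 0.49, 0.06
q_0 = (l_0 − l_1) / l_0 = (1 − 0.93) / 1
     = 0.07 / 1 = 0.07 → 0.07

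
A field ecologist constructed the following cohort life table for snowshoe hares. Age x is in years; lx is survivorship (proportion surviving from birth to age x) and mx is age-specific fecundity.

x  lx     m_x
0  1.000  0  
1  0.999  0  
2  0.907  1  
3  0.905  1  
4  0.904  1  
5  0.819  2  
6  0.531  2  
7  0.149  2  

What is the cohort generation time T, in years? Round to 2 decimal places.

lx·mx: 0, 0, 0.907, 0.905, 0.904, 1.638, 1.062, 0.298 → R0 = 5.714
x·lx·mx: 0, 0, 1.814, 2.715, 3.616, 8.19, 6.372, 2.086 → Σ = 24.793
T = 24.793 / 5.714 = 4.338992… → 4.34

4.34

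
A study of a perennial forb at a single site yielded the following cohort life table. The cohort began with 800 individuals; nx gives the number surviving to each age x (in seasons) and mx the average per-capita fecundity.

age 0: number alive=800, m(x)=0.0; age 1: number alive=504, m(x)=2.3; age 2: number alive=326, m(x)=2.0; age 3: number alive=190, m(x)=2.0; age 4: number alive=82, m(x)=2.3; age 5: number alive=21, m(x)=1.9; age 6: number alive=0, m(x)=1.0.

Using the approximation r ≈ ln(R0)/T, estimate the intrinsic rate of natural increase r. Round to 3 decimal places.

lx = nx/n0 = nx/800: 1, 0.63, 0.4075, 0.2375, 0.1025, 0.02625, 0
R0 = Σ lx·mx = 0 + 1.449 + 0.815 + 0.475 + 0.23575 + 0.04988… + 0 = 3.024625
Σ x·lx·mx = 5.696375; T = 5.696375/3.024625 = 1.88333…
r ≈ ln(R0)/T = ln(3.024625)/1.88333… = 0.58767… → 0.588

0.588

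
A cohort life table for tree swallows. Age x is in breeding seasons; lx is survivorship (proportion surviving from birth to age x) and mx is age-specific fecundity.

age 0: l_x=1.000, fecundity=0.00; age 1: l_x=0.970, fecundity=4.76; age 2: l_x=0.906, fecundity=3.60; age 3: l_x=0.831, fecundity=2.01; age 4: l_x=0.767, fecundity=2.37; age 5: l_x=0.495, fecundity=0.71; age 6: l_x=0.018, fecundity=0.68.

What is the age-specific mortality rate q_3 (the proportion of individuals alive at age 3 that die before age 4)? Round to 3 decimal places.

q_3 = (l_3 − l_4) / l_3 = (0.831 − 0.767) / 0.831
     = 0.064 / 0.831 = 0.077016… → 0.077

0.077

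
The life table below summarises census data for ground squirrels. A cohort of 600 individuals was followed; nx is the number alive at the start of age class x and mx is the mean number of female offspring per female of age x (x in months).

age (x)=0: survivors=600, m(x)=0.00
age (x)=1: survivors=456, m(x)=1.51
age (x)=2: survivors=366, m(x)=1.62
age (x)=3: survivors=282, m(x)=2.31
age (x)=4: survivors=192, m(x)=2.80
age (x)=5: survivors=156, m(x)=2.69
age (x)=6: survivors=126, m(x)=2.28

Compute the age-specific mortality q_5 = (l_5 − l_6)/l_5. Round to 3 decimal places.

0.192

lx = nx/n0 = nx/600: 1, 0.76, 0.61, 0.47, 0.32, 0.26, 0.21
q_5 = (l_5 − l_6) / l_5 = (0.26 − 0.21) / 0.26
     = 0.05 / 0.26 = 0.192308… → 0.192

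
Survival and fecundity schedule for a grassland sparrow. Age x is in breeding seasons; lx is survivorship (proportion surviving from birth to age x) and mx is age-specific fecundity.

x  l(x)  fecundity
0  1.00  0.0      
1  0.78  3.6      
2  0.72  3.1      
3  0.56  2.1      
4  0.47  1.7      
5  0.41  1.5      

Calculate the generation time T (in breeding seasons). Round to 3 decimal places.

2.237

lx·mx: 0, 2.808, 2.232, 1.176, 0.799, 0.615 → R0 = 7.63
x·lx·mx: 0, 2.808, 4.464, 3.528, 3.196, 3.075 → Σ = 17.071
T = 17.071 / 7.63 = 2.237353… → 2.237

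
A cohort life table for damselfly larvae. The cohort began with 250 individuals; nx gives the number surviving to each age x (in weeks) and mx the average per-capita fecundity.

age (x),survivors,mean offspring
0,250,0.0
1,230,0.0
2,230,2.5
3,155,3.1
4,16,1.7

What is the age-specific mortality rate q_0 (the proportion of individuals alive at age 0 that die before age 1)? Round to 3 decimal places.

lx = nx/n0 = nx/250: 1, 0.92, 0.92, 0.62, 0.064
q_0 = (l_0 − l_1) / l_0 = (1 − 0.92) / 1
     = 0.08 / 1 = 0.08 → 0.080

0.080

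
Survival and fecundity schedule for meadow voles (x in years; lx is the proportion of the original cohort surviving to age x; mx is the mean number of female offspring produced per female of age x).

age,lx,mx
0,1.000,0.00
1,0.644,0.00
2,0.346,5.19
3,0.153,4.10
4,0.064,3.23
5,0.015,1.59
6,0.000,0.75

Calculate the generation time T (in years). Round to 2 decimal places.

2.42

lx·mx: 0, 0, 1.79574, 0.6273, 0.20672, 0.02385, 0 → R0 = 2.65361
x·lx·mx: 0, 0, 3.59148, 1.8819, 0.82688, 0.11925, 0 → Σ = 6.41951
T = 6.41951 / 2.65361 = 2.419161… → 2.42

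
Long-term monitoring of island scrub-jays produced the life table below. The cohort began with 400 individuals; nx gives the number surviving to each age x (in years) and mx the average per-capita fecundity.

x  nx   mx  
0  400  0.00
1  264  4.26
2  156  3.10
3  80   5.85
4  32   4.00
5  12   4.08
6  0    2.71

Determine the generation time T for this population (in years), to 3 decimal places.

lx = nx/n0 = nx/400: 1, 0.66, 0.39, 0.2, 0.08, 0.03, 0
lx·mx: 0, 2.8116, 1.209, 1.17, 0.32, 0.1224, 0 → R0 = 5.633
x·lx·mx: 0, 2.8116, 2.418, 3.51, 1.28, 0.612, 0 → Σ = 10.6316
T = 10.6316 / 5.633 = 1.887378… → 1.887

1.887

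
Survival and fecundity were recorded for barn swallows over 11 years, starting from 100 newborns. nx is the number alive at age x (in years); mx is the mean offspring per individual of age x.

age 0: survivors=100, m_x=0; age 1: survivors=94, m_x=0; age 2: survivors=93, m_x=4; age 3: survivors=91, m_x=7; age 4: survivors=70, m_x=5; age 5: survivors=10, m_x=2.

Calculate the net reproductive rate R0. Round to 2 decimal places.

lx = nx/n0 = nx/100: 1, 0.94, 0.93, 0.91, 0.7, 0.1
lx·mx by age: 0, 0, 3.72, 6.37, 3.5, 0.2
R0 = Σ lx·mx = 13.79 → 13.79

13.79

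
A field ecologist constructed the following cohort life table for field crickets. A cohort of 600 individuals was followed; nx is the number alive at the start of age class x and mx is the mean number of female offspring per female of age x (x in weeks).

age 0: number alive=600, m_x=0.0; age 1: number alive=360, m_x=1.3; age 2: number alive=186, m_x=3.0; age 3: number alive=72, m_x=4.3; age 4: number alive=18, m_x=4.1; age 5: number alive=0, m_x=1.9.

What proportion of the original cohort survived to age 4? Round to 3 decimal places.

0.030

l_4 = n_4/n_0 = 18/600 = 0.03 → 0.030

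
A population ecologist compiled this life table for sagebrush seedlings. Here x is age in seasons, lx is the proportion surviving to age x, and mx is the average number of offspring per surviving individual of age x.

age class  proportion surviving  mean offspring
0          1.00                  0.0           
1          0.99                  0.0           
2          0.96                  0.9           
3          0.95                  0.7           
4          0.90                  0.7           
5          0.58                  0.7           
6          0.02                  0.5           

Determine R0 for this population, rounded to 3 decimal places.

lx·mx by age: 0, 0, 0.864, 0.665, 0.63, 0.406, 0.01
R0 = Σ lx·mx = 2.575 → 2.575

2.575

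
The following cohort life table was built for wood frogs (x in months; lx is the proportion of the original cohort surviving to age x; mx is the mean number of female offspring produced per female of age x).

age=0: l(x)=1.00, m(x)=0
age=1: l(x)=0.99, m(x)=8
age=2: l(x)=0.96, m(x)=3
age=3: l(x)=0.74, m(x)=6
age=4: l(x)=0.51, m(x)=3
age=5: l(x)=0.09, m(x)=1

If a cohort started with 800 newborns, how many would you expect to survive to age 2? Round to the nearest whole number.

Expected survivors = N0 · l_2 = 800 × 0.96 = 768 → 768

768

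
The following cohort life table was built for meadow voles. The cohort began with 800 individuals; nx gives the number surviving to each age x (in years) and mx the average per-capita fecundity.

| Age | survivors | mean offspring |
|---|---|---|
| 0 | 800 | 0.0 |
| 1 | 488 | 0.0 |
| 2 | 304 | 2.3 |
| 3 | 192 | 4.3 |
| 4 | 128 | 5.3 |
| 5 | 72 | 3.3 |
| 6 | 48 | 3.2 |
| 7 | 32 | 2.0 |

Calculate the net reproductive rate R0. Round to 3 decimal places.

3.323

lx = nx/n0 = nx/800: 1, 0.61, 0.38, 0.24, 0.16, 0.09, 0.06, 0.04
lx·mx by age: 0, 0, 0.874, 1.032, 0.848, 0.297, 0.192, 0.08
R0 = Σ lx·mx = 3.323 → 3.323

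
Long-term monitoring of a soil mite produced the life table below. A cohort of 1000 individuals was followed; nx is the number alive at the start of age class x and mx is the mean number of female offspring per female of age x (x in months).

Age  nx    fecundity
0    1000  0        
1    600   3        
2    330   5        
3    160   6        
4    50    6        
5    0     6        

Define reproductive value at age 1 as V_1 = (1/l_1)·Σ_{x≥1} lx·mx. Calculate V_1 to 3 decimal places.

lx = nx/n0 = nx/1000: 1, 0.6, 0.33, 0.16, 0.05, 0
lx·mx for x ≥ 1: 1.8, 1.65, 0.96, 0.3, 0 → sum = 4.71
V_1 = 4.71 / l_1 = 4.71 / 0.6 = 7.85 → 7.850

7.850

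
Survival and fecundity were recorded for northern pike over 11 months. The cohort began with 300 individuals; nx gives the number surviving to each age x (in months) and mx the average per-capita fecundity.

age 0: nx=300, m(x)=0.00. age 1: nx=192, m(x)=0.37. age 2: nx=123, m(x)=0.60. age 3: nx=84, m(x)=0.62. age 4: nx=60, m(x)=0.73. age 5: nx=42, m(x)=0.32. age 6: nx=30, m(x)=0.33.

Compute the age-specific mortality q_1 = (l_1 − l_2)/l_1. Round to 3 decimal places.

0.359

lx = nx/n0 = nx/300: 1, 0.64, 0.41, 0.28, 0.2, 0.14, 0.1
q_1 = (l_1 − l_2) / l_1 = (0.64 − 0.41) / 0.64
     = 0.23 / 0.64 = 0.359375 → 0.359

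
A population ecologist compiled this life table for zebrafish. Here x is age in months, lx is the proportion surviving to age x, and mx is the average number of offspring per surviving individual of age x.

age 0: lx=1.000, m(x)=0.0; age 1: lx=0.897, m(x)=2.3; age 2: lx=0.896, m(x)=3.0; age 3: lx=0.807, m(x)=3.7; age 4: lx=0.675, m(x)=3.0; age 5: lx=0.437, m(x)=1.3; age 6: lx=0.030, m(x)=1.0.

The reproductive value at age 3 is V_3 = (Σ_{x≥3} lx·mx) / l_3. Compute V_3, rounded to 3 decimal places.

lx·mx for x ≥ 3: 2.9859, 2.025, 0.5681, 0.03 → sum = 5.609
V_3 = 5.609 / l_3 = 5.609 / 0.807 = 6.950434… → 6.950

6.950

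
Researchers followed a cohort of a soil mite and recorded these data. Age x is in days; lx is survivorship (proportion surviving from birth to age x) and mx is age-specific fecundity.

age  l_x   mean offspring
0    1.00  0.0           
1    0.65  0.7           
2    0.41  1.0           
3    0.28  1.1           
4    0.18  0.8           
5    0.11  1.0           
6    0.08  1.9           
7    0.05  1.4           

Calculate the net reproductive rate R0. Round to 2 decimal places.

1.65

lx·mx by age: 0, 0.455, 0.41, 0.308, 0.144, 0.11, 0.152, 0.07
R0 = Σ lx·mx = 1.649 → 1.65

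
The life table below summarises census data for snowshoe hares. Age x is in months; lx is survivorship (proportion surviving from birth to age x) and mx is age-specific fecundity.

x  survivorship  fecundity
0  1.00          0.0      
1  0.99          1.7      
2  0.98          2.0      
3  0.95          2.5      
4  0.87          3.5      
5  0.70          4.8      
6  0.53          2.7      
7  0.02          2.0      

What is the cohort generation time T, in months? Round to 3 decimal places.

lx·mx: 0, 1.683, 1.96, 2.375, 3.045, 3.36, 1.431, 0.04 → R0 = 13.894
x·lx·mx: 0, 1.683, 3.92, 7.125, 12.18, 16.8, 8.586, 0.28 → Σ = 50.574
T = 50.574 / 13.894 = 3.639988… → 3.640

3.640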